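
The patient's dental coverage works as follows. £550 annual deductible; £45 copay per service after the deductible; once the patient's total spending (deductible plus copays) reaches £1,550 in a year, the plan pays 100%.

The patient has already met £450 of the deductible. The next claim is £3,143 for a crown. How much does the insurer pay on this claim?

£2,998

Deductible still to meet: £550 − £450 = £100.
The remaining £3,043 (= £3,143 − £100) moves to the copay.
Copay on this service: £45.
That puts the patient's cost at £100 + £45 = £145 before any cap.
Cumulative spending £450 + £145 = £595 stays under the £1,550 maximum.
The plan picks up £3,143 − £145 = £2,998.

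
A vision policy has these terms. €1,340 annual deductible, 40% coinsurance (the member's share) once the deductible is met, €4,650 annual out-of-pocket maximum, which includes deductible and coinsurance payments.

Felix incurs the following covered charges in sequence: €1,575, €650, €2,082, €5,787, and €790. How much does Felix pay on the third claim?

€832.80

#1 (€1,575): €1,340 to deductible, leaving €235; coinsurance €235 × 40% = €94. Member pays €1,434; OOP now €1,434.
#2 (€650): 40% coinsurance on €650 = €260. Member owes €260 (running OOP €1,694).
#3 (€2,082): 40% coinsurance on €2,082 = €832.80. Member pays €832.80; OOP now €2,526.80.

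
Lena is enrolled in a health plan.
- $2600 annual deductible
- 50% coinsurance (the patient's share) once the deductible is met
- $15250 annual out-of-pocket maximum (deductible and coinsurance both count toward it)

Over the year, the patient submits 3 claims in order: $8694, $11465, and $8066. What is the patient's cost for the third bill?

Claim 1 ($8694): $2600 to deductible, leaving $6094; 50% of $6094 = $3047. Patient owes $5647 (running OOP $5647).
Claim 2 ($11465): deductible met; 50% of $11465 = $5732.50. Patient pays $5732.50; OOP now $11379.50.
Claim 3 ($8066): 50% coinsurance on $8066 = $4033. That would push OOP to $15412.50, over the $15250 cap, so patient pays $15250 − $11379.50 = $3870.50.

$3870.50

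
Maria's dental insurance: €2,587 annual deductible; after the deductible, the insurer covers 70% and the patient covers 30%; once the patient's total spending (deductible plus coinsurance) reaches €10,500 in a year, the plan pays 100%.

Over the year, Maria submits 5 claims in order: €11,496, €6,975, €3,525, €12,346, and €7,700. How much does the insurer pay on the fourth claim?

€10,255.70

Claim 1 (€11,496): €2,587 to deductible, leaving €8,909; coinsurance €8,909 × 30% = €2,672.70. Cost to patient: €5,259.70. OOP to date €5,259.70. Plan pays €11,496 − €5,259.70 = €6,236.30.
Claim 2 (€6,975): 30% coinsurance on €6,975 = €2,092.50. Cost to patient: €2,092.50. OOP to date €7,352.20. Insurer: €6,975 − €2,092.50 = €4,882.50.
Claim 3 (€3,525): deductible met; 30% of €3,525 = €1,057.50. Patient pays €1,057.50; OOP now €8,409.70. Plan pays €3,525 − €1,057.50 = €2,467.50.
Claim 4 (€12,346): 30% coinsurance on €12,346 = €3,703.80. Adding that to €8,409.70 gives €12,113.50, past the €10,500 cap; patient pays only €10,500 − €8,409.70 = €2,090.30. Plan pays €12,346 − €2,090.30 = €10,255.70.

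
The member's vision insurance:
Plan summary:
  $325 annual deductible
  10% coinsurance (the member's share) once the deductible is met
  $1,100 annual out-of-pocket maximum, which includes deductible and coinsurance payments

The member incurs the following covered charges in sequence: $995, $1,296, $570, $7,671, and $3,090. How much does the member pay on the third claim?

Bill 1, $995: $325 finishes the deductible; $670 goes to coinsurance; coinsurance $670 × 10% = $67. Member owes $392 (running OOP $392).
Bill 2, $1,296: deductible met; 10% of $1,296 = $129.60. Member owes $129.60 (running OOP $521.60).
Bill 3, $570: 10% coinsurance on $570 = $57. Member owes $57 (running OOP $578.60).

$57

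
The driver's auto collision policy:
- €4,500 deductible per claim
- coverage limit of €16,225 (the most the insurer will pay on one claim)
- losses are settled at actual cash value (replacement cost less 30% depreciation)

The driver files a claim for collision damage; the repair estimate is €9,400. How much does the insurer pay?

€2,080

Depreciate 30%: the covered value is €9,400 × 0.7 = €6,580.
Subtract the deductible: €6,580 − €4,500 = €2,080.
€2,080 is within the €16,225 limit, so the insurer pays €2,080.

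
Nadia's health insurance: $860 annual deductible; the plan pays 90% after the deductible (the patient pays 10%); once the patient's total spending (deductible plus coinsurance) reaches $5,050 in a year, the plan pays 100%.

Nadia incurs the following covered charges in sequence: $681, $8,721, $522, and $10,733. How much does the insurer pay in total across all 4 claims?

Bill 1, $681: all of it applies to the deductible. Patient owes $681 (running OOP $681). Insurer: $681 − $681 = $0.
Bill 2, $8,721: deductible takes $179, $8,542 remains; coinsurance $8,542 × 10% = $854.20. Patient pays $1,033.20; OOP now $1,714.20. Insurer: $8,721 − $1,033.20 = $7,687.80.
Bill 3, $522: 10% coinsurance on $522 = $52.20. Patient owes $52.20 (running OOP $1,766.40). Insurer: $522 − $52.20 = $469.80.
Bill 4, $10,733: deductible already satisfied, so patient's share is 10% × $10,733 = $1,073.30. Patient owes $1,073.30 (running OOP $2,839.70). Insurer: $10,733 − $1,073.30 = $9,659.70.
Insurer total = bills − patient's total = $20,657 − $2,839.70 = $17,817.30.

$17,817.30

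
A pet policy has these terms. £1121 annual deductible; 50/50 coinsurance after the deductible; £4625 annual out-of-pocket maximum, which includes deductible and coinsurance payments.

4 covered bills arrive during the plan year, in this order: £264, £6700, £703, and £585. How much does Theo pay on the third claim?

£351.50

Bill 1, £264: fully absorbed by the deductible. Owner owes £264 (running OOP £264).
Bill 2, £6700: £857 finishes the deductible; £5843 goes to coinsurance; 50% of £5843 = £2921.50. Owner owes £3778.50 (running OOP £4042.50).
Bill 3, £703: deductible met; 50% of £703 = £351.50. Owner owes £351.50 (running OOP £4394).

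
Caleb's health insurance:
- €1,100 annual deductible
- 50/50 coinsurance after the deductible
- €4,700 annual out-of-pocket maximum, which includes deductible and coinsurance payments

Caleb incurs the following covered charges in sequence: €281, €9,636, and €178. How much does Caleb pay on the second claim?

€4,419

Claim 1 — €281: all of it applies to the deductible. Patient pays €281; OOP now €281.
Claim 2 — €9,636: deductible takes €819, €8,817 remains; 50% of €8,817 = €4,408.50. Together that's €819 + €4,408.50 = €5,227.50. That would push OOP to €5,508.50, over the €4,700 cap, so patient pays €4,700 − €281 = €4,419.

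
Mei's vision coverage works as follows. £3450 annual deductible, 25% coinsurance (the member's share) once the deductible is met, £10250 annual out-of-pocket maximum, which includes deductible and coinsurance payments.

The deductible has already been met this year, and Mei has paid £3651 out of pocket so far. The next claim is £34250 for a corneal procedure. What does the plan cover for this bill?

£27651

The deductible is already satisfied, so the full bill goes to coinsurance.
25% of £34250 = £8562.50 falls to the member.
That would bring total out-of-pocket to £12213.50, past the £10250 cap. The member is capped at £10250 − £3651 = £6599 on this claim.
Insurer pays the balance: £34250 − £6599 = £27651.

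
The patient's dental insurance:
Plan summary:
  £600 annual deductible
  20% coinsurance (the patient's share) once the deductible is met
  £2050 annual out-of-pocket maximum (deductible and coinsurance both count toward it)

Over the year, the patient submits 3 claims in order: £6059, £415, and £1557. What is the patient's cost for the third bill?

£275.20

Claim 1 — £6059: £600 finishes the deductible; £5459 goes to coinsurance; coinsurance £5459 × 20% = £1091.80. Patient pays £1691.80; OOP now £1691.80.
Claim 2 — £415: deductible already satisfied, so patient's share is 20% × £415 = £83. Patient owes £83 (running OOP £1774.80).
Claim 3 — £1557: deductible already satisfied, so patient's share is 20% × £1557 = £311.40. Adding that to £1774.80 gives £2086.20, past the £2050 cap; patient pays only £2050 − £1774.80 = £275.20.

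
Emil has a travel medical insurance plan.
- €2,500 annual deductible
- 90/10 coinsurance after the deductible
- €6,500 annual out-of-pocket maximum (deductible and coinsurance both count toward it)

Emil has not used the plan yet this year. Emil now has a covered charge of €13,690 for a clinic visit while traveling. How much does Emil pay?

Nothing has been paid toward the €2,500 deductible, so the first €2,500 of this charge is applied there.
After the €2,500 deductible portion, €13,690 − €2,500 = €11,190 is subject to coinsurance.
10% of €11,190 = €1,119 falls to the traveler.
So the traveler owes €2,500 + €1,119 = €3,619 before any cap.
Total out-of-pocket so far would be €0 + €3,619 = €3,619, below the €6,500 cap — no reduction.

€3,619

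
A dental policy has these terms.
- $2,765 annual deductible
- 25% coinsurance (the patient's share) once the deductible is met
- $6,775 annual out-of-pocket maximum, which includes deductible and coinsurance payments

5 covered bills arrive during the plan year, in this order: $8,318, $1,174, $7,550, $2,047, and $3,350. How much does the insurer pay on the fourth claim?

$1,606.25

Claim 1 ($8,318): $2,765 finishes the deductible; $5,553 goes to coinsurance; patient's 25% is $1,388.25. Patient owes $4,153.25 (running OOP $4,153.25). Insurer: $8,318 − $4,153.25 = $4,164.75.
Claim 2 ($1,174): deductible met; 25% of $1,174 = $293.50. Patient pays $293.50; OOP now $4,446.75. Plan pays $1,174 − $293.50 = $880.50.
Claim 3 ($7,550): 25% coinsurance on $7,550 = $1,887.50. Patient pays $1,887.50; OOP now $6,334.25. Insurer: $7,550 − $1,887.50 = $5,662.50.
Claim 4 ($2,047): 25% coinsurance on $2,047 = $511.75. Adding that to $6,334.25 gives $6,846, past the $6,775 cap; patient pays only $6,775 − $6,334.25 = $440.75. Insurer: $2,047 − $440.75 = $1,606.25.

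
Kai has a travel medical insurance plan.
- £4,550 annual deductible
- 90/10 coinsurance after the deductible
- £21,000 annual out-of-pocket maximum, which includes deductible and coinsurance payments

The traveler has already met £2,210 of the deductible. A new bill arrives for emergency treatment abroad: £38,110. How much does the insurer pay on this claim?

Remaining deductible: £4,550 − £2,210 = £2,340.
The remaining £35,770 (= £38,110 − £2,340) moves to coinsurance.
Coinsurance: £35,770 × 10% = £3,577.
That puts the traveler's cost at £2,340 + £3,577 = £5,917 before any cap.
Year-to-date out-of-pocket becomes £2,210 + £5,917 = £8,127, still under the £21,000 maximum, so no cap applies.
The insurer covers the remainder: £38,110 − £5,917 = £32,193.

£32,193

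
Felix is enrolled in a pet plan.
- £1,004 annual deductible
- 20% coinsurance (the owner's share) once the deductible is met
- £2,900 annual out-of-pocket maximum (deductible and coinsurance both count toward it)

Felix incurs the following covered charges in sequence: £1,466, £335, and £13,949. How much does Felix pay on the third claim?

Bill 1, £1,466: deductible takes £1,004, £462 remains; coinsurance £462 × 20% = £92.40. Owner pays £1,096.40; OOP now £1,096.40.
Bill 2, £335: 20% coinsurance on £335 = £67. Owner owes £67 (running OOP £1,163.40).
Bill 3, £13,949: 20% coinsurance on £13,949 = £2,789.80. That would push OOP to £3,953.20, over the £2,900 cap, so owner pays £2,900 − £1,163.40 = £1,736.60.

£1,736.60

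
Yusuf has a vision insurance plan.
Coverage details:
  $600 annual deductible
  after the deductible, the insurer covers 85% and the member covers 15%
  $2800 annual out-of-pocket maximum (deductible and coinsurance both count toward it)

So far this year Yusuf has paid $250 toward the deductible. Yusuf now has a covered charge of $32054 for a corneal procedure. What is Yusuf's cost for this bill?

$2550

Remaining deductible: $600 − $250 = $350.
That leaves $32054 − $350 = $31704 for coinsurance.
Member's 15% share of $31704 is $4755.60.
Member responsibility before any cap: $350 + $4755.60 = $5105.60.
That would bring total out-of-pocket to $5355.60, past the $2800 cap. The member is capped at $2800 − $250 = $2550 on this claim.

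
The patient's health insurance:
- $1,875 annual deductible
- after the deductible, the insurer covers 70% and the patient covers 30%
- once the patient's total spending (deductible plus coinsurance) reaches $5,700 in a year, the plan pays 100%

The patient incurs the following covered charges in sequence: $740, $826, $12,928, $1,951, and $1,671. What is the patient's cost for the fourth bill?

$39.30

Claim 1 — $740: fully absorbed by the deductible. Patient pays $740; OOP now $740.
Claim 2 — $826: entire amount goes to the deductible. Patient pays $826; OOP now $1,566.
Claim 3 — $12,928: deductible takes $309, $12,619 remains; coinsurance $12,619 × 30% = $3,785.70. Patient pays $4,094.70; OOP now $5,660.70.
Claim 4 — $1,951: 30% coinsurance on $1,951 = $585.30. OOP would hit $6,246 > $5,700, so the cap limits the patient to $5,700 − $5,660.70 = $39.30.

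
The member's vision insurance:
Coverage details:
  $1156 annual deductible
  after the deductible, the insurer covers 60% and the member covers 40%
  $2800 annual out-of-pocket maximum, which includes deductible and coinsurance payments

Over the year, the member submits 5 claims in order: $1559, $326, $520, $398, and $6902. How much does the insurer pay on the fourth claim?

$238.80

Claim 1 — $1559: deductible takes $1156, $403 remains; member's 40% is $161.20. Cost to member: $1317.20. OOP to date $1317.20. Plan pays $1559 − $1317.20 = $241.80.
Claim 2 — $326: deductible met; 40% of $326 = $130.40. Member owes $130.40 (running OOP $1447.60). Plan pays $326 − $130.40 = $195.60.
Claim 3 — $520: deductible met; 40% of $520 = $208. Cost to member: $208. OOP to date $1655.60. Insurer: $520 − $208 = $312.
Claim 4 — $398: deductible met; 40% of $398 = $159.20. Cost to member: $159.20. OOP to date $1814.80. Plan pays $398 − $159.20 = $238.80.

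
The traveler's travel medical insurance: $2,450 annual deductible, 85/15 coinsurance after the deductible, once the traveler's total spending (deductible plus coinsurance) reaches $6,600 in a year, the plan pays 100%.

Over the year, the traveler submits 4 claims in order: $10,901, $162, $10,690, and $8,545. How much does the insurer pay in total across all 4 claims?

$23,698

#1 ($10,901): $2,450 finishes the deductible; $8,451 goes to coinsurance; 15% of $8,451 = $1,267.65. Traveler owes $3,717.65 (running OOP $3,717.65). Plan pays $10,901 − $3,717.65 = $7,183.35.
#2 ($162): deductible already satisfied, so traveler's share is 15% × $162 = $24.30. Traveler owes $24.30 (running OOP $3,741.95). Plan pays $162 − $24.30 = $137.70.
#3 ($10,690): deductible met; 15% of $10,690 = $1,603.50. Cost to traveler: $1,603.50. OOP to date $5,345.45. Plan pays $10,690 − $1,603.50 = $9,086.50.
#4 ($8,545): deductible already satisfied, so traveler's share is 15% × $8,545 = $1,281.75. Adding that to $5,345.45 gives $6,627.20, past the $6,600 cap; traveler pays only $6,600 − $5,345.45 = $1,254.55. Plan pays $8,545 − $1,254.55 = $7,290.45.
Insurer total: $7,183.35 + $137.70 + $9,086.50 + $7,290.45 = $23,698.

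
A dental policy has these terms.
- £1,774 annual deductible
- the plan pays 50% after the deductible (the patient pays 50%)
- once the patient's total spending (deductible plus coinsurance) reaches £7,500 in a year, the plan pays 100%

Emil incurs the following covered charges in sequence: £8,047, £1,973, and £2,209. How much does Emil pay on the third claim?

£1,104.50

Claim 1 (£8,047): deductible takes £1,774, £6,273 remains; 50% of £6,273 = £3,136.50. Cost to patient: £4,910.50. OOP to date £4,910.50.
Claim 2 (£1,973): deductible already satisfied, so patient's share is 50% × £1,973 = £986.50. Patient owes £986.50 (running OOP £5,897).
Claim 3 (£2,209): deductible already satisfied, so patient's share is 50% × £2,209 = £1,104.50. Patient pays £1,104.50; OOP now £7,001.50.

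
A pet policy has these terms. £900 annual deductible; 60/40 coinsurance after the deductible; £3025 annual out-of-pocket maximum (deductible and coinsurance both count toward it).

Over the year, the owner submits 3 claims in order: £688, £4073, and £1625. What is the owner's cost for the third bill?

£580.60

Bill 1, £688: all of it applies to the deductible. Owner owes £688 (running OOP £688).
Bill 2, £4073: £212 finishes the deductible; £3861 goes to coinsurance; 40% of £3861 = £1544.40. Cost to owner: £1756.40. OOP to date £2444.40.
Bill 3, £1625: deductible met; 40% of £1625 = £650. Adding that to £2444.40 gives £3094.40, past the £3025 cap; owner pays only £3025 − £2444.40 = £580.60.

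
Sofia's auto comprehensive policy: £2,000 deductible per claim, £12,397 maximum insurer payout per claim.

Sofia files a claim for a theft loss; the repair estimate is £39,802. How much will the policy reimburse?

After the deductible, £39,802 − £2,000 = £37,802 remains.
Since £37,802 > £12,397, the payout is capped at £12,397.

£12,397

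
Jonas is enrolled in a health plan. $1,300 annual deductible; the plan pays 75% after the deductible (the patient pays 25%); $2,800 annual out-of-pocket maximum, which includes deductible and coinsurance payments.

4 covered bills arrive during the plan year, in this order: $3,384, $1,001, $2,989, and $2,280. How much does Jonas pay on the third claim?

Bill 1, $3,384: $1,300 to deductible, leaving $2,084; coinsurance $2,084 × 25% = $521. Cost to patient: $1,821. OOP to date $1,821.
Bill 2, $1,001: 25% coinsurance on $1,001 = $250.25. Cost to patient: $250.25. OOP to date $2,071.25.
Bill 3, $2,989: 25% coinsurance on $2,989 = $747.25. Adding that to $2,071.25 gives $2,818.50, past the $2,800 cap; patient pays only $2,800 − $2,071.25 = $728.75.

$728.75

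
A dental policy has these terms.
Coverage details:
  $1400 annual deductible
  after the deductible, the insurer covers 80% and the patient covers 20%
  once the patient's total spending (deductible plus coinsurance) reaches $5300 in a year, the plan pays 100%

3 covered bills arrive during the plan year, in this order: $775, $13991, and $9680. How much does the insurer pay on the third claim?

Claim 1 ($775): fully absorbed by the deductible. Cost to patient: $775. OOP to date $775. Insurer: $775 − $775 = $0.
Claim 2 ($13991): $625 to deductible, leaving $13366; coinsurance $13366 × 20% = $2673.20. Patient pays $3298.20; OOP now $4073.20. Insurer: $13991 − $3298.20 = $10692.80.
Claim 3 ($9680): deductible met; 20% of $9680 = $1936. OOP would hit $6009.20 > $5300, so the cap limits the patient to $5300 − $4073.20 = $1226.80. Insurer: $9680 − $1226.80 = $8453.20.

$8453.20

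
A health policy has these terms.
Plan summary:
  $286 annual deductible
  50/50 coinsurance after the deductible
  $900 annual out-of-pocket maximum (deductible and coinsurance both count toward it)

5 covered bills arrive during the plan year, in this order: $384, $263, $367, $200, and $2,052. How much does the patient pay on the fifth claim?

Claim 1 ($384): $286 finishes the deductible; $98 goes to coinsurance; patient's 50% is $49. Patient owes $335 (running OOP $335).
Claim 2 ($263): 50% coinsurance on $263 = $131.50. Patient owes $131.50 (running OOP $466.50).
Claim 3 ($367): deductible already satisfied, so patient's share is 50% × $367 = $183.50. Patient pays $183.50; OOP now $650.
Claim 4 ($200): deductible met; 50% of $200 = $100. Cost to patient: $100. OOP to date $750.
Claim 5 ($2,052): deductible already satisfied, so patient's share is 50% × $2,052 = $1,026. OOP would hit $1,776 > $900, so the cap limits the patient to $900 − $750 = $150.

$150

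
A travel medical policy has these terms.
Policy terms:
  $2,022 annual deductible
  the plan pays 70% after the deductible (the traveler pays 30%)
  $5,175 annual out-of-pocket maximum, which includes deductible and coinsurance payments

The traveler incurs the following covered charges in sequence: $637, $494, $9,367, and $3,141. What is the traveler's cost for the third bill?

Claim 1 ($637): entire amount goes to the deductible. Traveler owes $637 (running OOP $637).
Claim 2 ($494): entire amount goes to the deductible. Traveler owes $494 (running OOP $1,131).
Claim 3 ($9,367): $891 to deductible, leaving $8,476; coinsurance $8,476 × 30% = $2,542.80. Cost to traveler: $3,433.80. OOP to date $4,564.80.

$3,433.80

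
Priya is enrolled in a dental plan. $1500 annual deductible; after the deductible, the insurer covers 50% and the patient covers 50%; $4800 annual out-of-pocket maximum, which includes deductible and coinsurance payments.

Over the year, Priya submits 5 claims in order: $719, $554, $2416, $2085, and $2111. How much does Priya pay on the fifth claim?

$1055.50

#1 ($719): entire amount goes to the deductible. Patient owes $719 (running OOP $719).
#2 ($554): all of it applies to the deductible. Patient pays $554; OOP now $1273.
#3 ($2416): deductible takes $227, $2189 remains; patient's 50% is $1094.50. Patient owes $1321.50 (running OOP $2594.50).
#4 ($2085): 50% coinsurance on $2085 = $1042.50. Patient pays $1042.50; OOP now $3637.
#5 ($2111): deductible already satisfied, so patient's share is 50% × $2111 = $1055.50. Cost to patient: $1055.50. OOP to date $4692.50.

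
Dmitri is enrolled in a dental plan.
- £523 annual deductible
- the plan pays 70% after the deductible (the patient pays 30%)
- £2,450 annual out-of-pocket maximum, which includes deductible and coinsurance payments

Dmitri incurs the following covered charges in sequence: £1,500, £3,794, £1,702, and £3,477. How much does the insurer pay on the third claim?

Claim 1 — £1,500: £523 to deductible, leaving £977; coinsurance £977 × 30% = £293.10. Patient pays £816.10; OOP now £816.10. Insurer: £1,500 − £816.10 = £683.90.
Claim 2 — £3,794: 30% coinsurance on £3,794 = £1,138.20. Patient pays £1,138.20; OOP now £1,954.30. Plan pays £3,794 − £1,138.20 = £2,655.80.
Claim 3 — £1,702: deductible already satisfied, so patient's share is 30% × £1,702 = £510.60. That would push OOP to £2,464.90, over the £2,450 cap, so patient pays £2,450 − £1,954.30 = £495.70. Plan pays £1,702 − £495.70 = £1,206.30.

£1,206.30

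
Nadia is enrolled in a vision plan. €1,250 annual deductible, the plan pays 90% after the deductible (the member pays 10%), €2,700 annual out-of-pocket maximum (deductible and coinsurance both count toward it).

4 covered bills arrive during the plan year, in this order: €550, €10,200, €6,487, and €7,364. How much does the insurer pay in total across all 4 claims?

#1 (€550): fully absorbed by the deductible. Member pays €550; OOP now €550. Plan pays €550 − €550 = €0.
#2 (€10,200): €700 to deductible, leaving €9,500; member's 10% is €950. Cost to member: €1,650. OOP to date €2,200. Plan pays €10,200 − €1,650 = €8,550.
#3 (€6,487): deductible met; 10% of €6,487 = €648.70. OOP would hit €2,848.70 > €2,700, so the cap limits the member to €2,700 − €2,200 = €500. Insurer: €6,487 − €500 = €5,987.
#4 (€7,364): 10% coinsurance on €7,364 = €736.40. That would push OOP to €3,436.40, over the €2,700 cap, so member pays €2,700 − €2,700 = €0. Insurer: €7,364 − €0 = €7,364.
Insurer total: €0 + €8,550 + €5,987 + €7,364 = €21,901.

€21,901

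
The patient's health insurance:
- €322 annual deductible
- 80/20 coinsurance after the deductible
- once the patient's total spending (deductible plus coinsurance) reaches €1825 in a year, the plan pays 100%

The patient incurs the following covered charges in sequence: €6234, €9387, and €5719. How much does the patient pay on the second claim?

€320.60

Bill 1, €6234: €322 finishes the deductible; €5912 goes to coinsurance; patient's 20% is €1182.40. Cost to patient: €1504.40. OOP to date €1504.40.
Bill 2, €9387: deductible already satisfied, so patient's share is 20% × €9387 = €1877.40. That would push OOP to €3381.80, over the €1825 cap, so patient pays €1825 − €1504.40 = €320.60.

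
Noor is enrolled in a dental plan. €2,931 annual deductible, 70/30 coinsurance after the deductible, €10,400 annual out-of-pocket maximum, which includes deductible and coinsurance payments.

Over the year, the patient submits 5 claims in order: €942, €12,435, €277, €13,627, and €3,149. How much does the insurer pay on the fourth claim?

€9,538.90

Bill 1, €942: fully absorbed by the deductible. Patient pays €942; OOP now €942. Insurer: €942 − €942 = €0.
Bill 2, €12,435: deductible takes €1,989, €10,446 remains; patient's 30% is €3,133.80. Patient pays €5,122.80; OOP now €6,064.80. Insurer: €12,435 − €5,122.80 = €7,312.20.
Bill 3, €277: 30% coinsurance on €277 = €83.10. Cost to patient: €83.10. OOP to date €6,147.90. Plan pays €277 − €83.10 = €193.90.
Bill 4, €13,627: deductible met; 30% of €13,627 = €4,088.10. Patient pays €4,088.10; OOP now €10,236. Insurer: €13,627 − €4,088.10 = €9,538.90.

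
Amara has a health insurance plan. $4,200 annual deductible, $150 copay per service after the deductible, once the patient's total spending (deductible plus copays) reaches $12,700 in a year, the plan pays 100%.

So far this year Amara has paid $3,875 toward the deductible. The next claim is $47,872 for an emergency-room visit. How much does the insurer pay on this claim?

Remaining deductible: $4,200 − $3,875 = $325.
After the $325 deductible portion, $47,872 − $325 = $47,547 is subject to the copay.
Copay on this service: $150.
That puts the patient's cost at $325 + $150 = $475 before any cap.
Cumulative spending $3,875 + $475 = $4,350 stays under the $12,700 maximum.
Insurer pays the balance: $47,872 − $475 = $47,397.

$47,397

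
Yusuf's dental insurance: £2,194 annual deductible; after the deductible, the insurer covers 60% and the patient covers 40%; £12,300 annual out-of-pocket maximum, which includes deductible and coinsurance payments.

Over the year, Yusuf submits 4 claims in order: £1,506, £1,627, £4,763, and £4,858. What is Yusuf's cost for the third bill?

£1,905.20

#1 (£1,506): all of it applies to the deductible. Patient owes £1,506 (running OOP £1,506).
#2 (£1,627): £688 to deductible, leaving £939; coinsurance £939 × 40% = £375.60. Cost to patient: £1,063.60. OOP to date £2,569.60.
#3 (£4,763): deductible met; 40% of £4,763 = £1,905.20. Cost to patient: £1,905.20. OOP to date £4,474.80.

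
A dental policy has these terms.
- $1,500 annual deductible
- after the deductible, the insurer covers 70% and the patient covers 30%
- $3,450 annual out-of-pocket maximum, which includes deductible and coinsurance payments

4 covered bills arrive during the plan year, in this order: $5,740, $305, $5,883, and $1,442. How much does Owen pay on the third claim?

Claim 1 ($5,740): $1,500 to deductible, leaving $4,240; patient's 30% is $1,272. Patient owes $2,772 (running OOP $2,772).
Claim 2 ($305): 30% coinsurance on $305 = $91.50. Cost to patient: $91.50. OOP to date $2,863.50.
Claim 3 ($5,883): 30% coinsurance on $5,883 = $1,764.90. That would push OOP to $4,628.40, over the $3,450 cap, so patient pays $3,450 − $2,863.50 = $586.50.

$586.50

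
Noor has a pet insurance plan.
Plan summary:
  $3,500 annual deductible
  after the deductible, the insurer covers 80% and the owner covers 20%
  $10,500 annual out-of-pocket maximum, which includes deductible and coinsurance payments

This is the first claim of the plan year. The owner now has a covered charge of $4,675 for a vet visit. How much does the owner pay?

Deductible not yet touched, so the first $3,500 of the bill goes to the deductible.
After the $3,500 deductible portion, $4,675 − $3,500 = $1,175 is subject to coinsurance.
Coinsurance: $1,175 × 20% = $235.
That puts the owner's cost at $3,500 + $235 = $3,735 before any cap.
Year-to-date out-of-pocket becomes $0 + $3,735 = $3,735, still under the $10,500 maximum, so no cap applies.

$3,735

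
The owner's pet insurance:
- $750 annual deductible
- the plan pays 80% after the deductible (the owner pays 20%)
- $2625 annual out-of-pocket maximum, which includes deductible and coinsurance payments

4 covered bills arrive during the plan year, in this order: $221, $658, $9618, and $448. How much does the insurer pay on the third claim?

Claim 1 — $221: fully absorbed by the deductible. Owner owes $221 (running OOP $221). Plan pays $221 − $221 = $0.
Claim 2 — $658: deductible takes $529, $129 remains; owner's 20% is $25.80. Cost to owner: $554.80. OOP to date $775.80. Insurer: $658 − $554.80 = $103.20.
Claim 3 — $9618: deductible met; 20% of $9618 = $1923.60. Adding that to $775.80 gives $2699.40, past the $2625 cap; owner pays only $2625 − $775.80 = $1849.20. Plan pays $9618 − $1849.20 = $7768.80.

$7768.80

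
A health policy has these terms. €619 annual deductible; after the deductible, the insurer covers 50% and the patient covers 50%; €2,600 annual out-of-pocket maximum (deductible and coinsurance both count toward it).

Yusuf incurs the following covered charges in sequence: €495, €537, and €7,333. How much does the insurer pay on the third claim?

€5,558.50

Claim 1 — €495: all of it applies to the deductible. Cost to patient: €495. OOP to date €495. Insurer: €495 − €495 = €0.
Claim 2 — €537: €124 to deductible, leaving €413; coinsurance €413 × 50% = €206.50. Patient pays €330.50; OOP now €825.50. Plan pays €537 − €330.50 = €206.50.
Claim 3 — €7,333: 50% coinsurance on €7,333 = €3,666.50. OOP would hit €4,492 > €2,600, so the cap limits the patient to €2,600 − €825.50 = €1,774.50. Plan pays €7,333 − €1,774.50 = €5,558.50.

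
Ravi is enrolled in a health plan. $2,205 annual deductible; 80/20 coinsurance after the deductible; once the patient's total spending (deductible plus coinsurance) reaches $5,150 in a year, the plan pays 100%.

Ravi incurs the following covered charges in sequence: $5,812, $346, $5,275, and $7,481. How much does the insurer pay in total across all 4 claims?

#1 ($5,812): $2,205 finishes the deductible; $3,607 goes to coinsurance; patient's 20% is $721.40. Patient pays $2,926.40; OOP now $2,926.40. Insurer: $5,812 − $2,926.40 = $2,885.60.
#2 ($346): deductible met; 20% of $346 = $69.20. Cost to patient: $69.20. OOP to date $2,995.60. Plan pays $346 − $69.20 = $276.80.
#3 ($5,275): deductible already satisfied, so patient's share is 20% × $5,275 = $1,055. Patient pays $1,055; OOP now $4,050.60. Insurer: $5,275 − $1,055 = $4,220.
#4 ($7,481): deductible met; 20% of $7,481 = $1,496.20. That would push OOP to $5,546.80, over the $5,150 cap, so patient pays $5,150 − $4,050.60 = $1,099.40. Insurer: $7,481 − $1,099.40 = $6,381.60.
Insurer total: $2,885.60 + $276.80 + $4,220 + $6,381.60 = $13,764.

$13,764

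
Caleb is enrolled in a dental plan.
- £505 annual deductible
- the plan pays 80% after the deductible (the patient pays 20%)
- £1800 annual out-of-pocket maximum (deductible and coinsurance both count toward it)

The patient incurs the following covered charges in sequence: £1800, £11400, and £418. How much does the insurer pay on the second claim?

Claim 1 — £1800: deductible takes £505, £1295 remains; coinsurance £1295 × 20% = £259. Patient owes £764 (running OOP £764). Plan pays £1800 − £764 = £1036.
Claim 2 — £11400: deductible met; 20% of £11400 = £2280. Adding that to £764 gives £3044, past the £1800 cap; patient pays only £1800 − £764 = £1036. Insurer: £11400 − £1036 = £10364.

£10364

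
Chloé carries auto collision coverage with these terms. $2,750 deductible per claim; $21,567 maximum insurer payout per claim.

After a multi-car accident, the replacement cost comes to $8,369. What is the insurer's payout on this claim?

$5,619

After the deductible, $8,369 − $2,750 = $5,619 remains.
$5,619 ≤ $21,567, so the limit doesn't bind; insurer pays $5,619.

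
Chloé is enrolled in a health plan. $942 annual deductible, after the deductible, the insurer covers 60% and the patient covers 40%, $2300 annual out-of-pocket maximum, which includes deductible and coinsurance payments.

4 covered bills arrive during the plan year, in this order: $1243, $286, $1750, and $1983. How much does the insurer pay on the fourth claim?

Claim 1 — $1243: $942 to deductible, leaving $301; coinsurance $301 × 40% = $120.40. Patient owes $1062.40 (running OOP $1062.40). Plan pays $1243 − $1062.40 = $180.60.
Claim 2 — $286: deductible met; 40% of $286 = $114.40. Patient owes $114.40 (running OOP $1176.80). Plan pays $286 − $114.40 = $171.60.
Claim 3 — $1750: deductible met; 40% of $1750 = $700. Patient pays $700; OOP now $1876.80. Insurer: $1750 − $700 = $1050.
Claim 4 — $1983: deductible already satisfied, so patient's share is 40% × $1983 = $793.20. That would push OOP to $2670, over the $2300 cap, so patient pays $2300 − $1876.80 = $423.20. Plan pays $1983 − $423.20 = $1559.80.

$1559.80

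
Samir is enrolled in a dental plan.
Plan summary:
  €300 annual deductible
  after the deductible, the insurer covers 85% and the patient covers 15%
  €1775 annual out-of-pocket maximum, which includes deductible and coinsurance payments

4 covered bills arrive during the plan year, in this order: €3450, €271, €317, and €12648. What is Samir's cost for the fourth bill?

Claim 1 — €3450: €300 finishes the deductible; €3150 goes to coinsurance; coinsurance €3150 × 15% = €472.50. Patient owes €772.50 (running OOP €772.50).
Claim 2 — €271: deductible already satisfied, so patient's share is 15% × €271 = €40.65. Patient pays €40.65; OOP now €813.15.
Claim 3 — €317: deductible already satisfied, so patient's share is 15% × €317 = €47.55. Cost to patient: €47.55. OOP to date €860.70.
Claim 4 — €12648: deductible already satisfied, so patient's share is 15% × €12648 = €1897.20. OOP would hit €2757.90 > €1775, so the cap limits the patient to €1775 − €860.70 = €914.30.

€914.30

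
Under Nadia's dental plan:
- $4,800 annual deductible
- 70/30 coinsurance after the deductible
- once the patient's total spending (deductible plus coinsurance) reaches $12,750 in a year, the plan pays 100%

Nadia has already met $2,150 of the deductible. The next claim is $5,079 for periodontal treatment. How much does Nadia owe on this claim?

$3,378.70

Deductible still to meet: $4,800 − $2,150 = $2,650.
That leaves $5,079 − $2,650 = $2,429 for coinsurance.
Coinsurance: $2,429 × 30% = $728.70.
So the patient owes $2,650 + $728.70 = $3,378.70 before any cap.
Total out-of-pocket so far would be $2,150 + $3,378.70 = $5,528.70, below the $12,750 cap — no reduction.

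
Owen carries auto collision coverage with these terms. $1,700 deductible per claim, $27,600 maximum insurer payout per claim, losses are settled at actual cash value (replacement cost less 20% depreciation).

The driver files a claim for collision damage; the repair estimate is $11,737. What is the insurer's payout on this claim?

Actual cash value after 20% depreciation: $11,737 × 80% = $9,389.60.
After the deductible, $9,389.60 − $1,700 = $7,689.60 remains.
$7,689.60 is within the $27,600 limit, so the insurer pays $7,689.60.

$7,689.60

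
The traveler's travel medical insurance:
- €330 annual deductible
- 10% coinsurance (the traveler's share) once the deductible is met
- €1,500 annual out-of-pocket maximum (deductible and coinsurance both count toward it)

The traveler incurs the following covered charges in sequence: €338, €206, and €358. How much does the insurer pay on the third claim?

#1 (€338): deductible takes €330, €8 remains; 10% of €8 = €0.80. Traveler pays €330.80; OOP now €330.80. Plan pays €338 − €330.80 = €7.20.
#2 (€206): deductible already satisfied, so traveler's share is 10% × €206 = €20.60. Cost to traveler: €20.60. OOP to date €351.40. Plan pays €206 − €20.60 = €185.40.
#3 (€358): 10% coinsurance on €358 = €35.80. Traveler pays €35.80; OOP now €387.20. Plan pays €358 − €35.80 = €322.20.

€322.20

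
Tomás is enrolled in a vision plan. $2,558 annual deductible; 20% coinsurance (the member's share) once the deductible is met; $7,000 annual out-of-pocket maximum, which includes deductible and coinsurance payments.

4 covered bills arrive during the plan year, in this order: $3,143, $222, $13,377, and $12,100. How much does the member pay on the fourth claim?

$1,605.20

Bill 1, $3,143: deductible takes $2,558, $585 remains; coinsurance $585 × 20% = $117. Member pays $2,675; OOP now $2,675.
Bill 2, $222: deductible already satisfied, so member's share is 20% × $222 = $44.40. Cost to member: $44.40. OOP to date $2,719.40.
Bill 3, $13,377: deductible met; 20% of $13,377 = $2,675.40. Member pays $2,675.40; OOP now $5,394.80.
Bill 4, $12,100: deductible met; 20% of $12,100 = $2,420. OOP would hit $7,814.80 > $7,000, so the cap limits the member to $7,000 − $5,394.80 = $1,605.20.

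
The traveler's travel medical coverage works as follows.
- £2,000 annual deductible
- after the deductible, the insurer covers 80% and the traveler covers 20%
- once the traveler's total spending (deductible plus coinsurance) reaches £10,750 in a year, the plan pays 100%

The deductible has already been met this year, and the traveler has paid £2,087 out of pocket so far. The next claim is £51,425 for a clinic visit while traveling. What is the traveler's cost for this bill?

£8,663

With the deductible met, the entire £51,425 is subject to coinsurance.
Traveler's 20% share of £51,425 is £10,285.
Year-to-date out-of-pocket would reach £2,087 + £10,285 = £12,372, above the £10,750 maximum, so the traveler pays only £10,750 − £2,087 = £8,663.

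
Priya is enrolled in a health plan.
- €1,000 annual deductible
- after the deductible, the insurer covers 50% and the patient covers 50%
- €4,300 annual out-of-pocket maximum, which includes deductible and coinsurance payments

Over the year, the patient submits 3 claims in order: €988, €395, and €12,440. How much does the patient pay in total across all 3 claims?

€4,300

Claim 1 — €988: all of it applies to the deductible. Cost to patient: €988. OOP to date €988.
Claim 2 — €395: €12 to deductible, leaving €383; patient's 50% is €191.50. Cost to patient: €203.50. OOP to date €1,191.50.
Claim 3 — €12,440: 50% coinsurance on €12,440 = €6,220. Adding that to €1,191.50 gives €7,411.50, past the €4,300 cap; patient pays only €4,300 − €1,191.50 = €3,108.50.
Total paid by the patient: €988 + €203.50 + €3,108.50 = €4,300.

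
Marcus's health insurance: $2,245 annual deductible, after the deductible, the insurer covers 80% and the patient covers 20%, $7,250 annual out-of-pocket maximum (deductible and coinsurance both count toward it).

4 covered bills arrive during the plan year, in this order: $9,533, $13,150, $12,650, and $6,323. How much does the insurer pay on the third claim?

#1 ($9,533): $2,245 finishes the deductible; $7,288 goes to coinsurance; coinsurance $7,288 × 20% = $1,457.60. Patient pays $3,702.60; OOP now $3,702.60. Plan pays $9,533 − $3,702.60 = $5,830.40.
#2 ($13,150): 20% coinsurance on $13,150 = $2,630. Patient pays $2,630; OOP now $6,332.60. Insurer: $13,150 − $2,630 = $10,520.
#3 ($12,650): 20% coinsurance on $12,650 = $2,530. That would push OOP to $8,862.60, over the $7,250 cap, so patient pays $7,250 − $6,332.60 = $917.40. Plan pays $12,650 − $917.40 = $11,732.60.

$11,732.60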